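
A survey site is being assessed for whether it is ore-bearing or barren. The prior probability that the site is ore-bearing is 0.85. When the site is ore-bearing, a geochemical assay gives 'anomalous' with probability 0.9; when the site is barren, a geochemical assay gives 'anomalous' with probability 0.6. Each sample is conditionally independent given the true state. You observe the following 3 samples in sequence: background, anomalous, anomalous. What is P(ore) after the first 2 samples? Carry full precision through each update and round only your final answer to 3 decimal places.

0.680

After 'background': P(ore) = 0.1·0.8500 / (0.1·0.8500 + 0.4·0.1500) ≈ 0.5862
After 'anomalous': P(ore) = 0.9·0.5862 / (0.9·0.5862 + 0.6·0.4138) ≈ 0.6800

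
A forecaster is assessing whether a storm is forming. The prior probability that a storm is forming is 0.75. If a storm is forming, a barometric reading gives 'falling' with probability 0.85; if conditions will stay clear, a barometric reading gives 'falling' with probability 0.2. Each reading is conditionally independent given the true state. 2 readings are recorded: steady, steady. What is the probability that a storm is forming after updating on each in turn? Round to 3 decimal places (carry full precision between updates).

After 'steady': P(storm) = 0.15·0.7500 / (0.15·0.7500 + 0.8·0.2500) ≈ 0.3600
After 'steady': P(storm) = 0.15·0.3600 / (0.15·0.3600 + 0.8·0.6400) ≈ 0.0954

0.095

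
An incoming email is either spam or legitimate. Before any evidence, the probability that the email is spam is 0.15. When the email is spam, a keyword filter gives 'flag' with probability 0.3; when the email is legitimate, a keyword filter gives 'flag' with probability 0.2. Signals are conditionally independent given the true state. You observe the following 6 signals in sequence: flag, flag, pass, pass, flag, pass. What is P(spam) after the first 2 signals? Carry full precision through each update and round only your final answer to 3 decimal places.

After 'flag': P(spam) = 0.3·0.1500 / (0.3·0.1500 + 0.2·0.8500) ≈ 0.2093
After 'flag': P(spam) = 0.3·0.2093 / (0.3·0.2093 + 0.2·0.7907) ≈ 0.2842

0.284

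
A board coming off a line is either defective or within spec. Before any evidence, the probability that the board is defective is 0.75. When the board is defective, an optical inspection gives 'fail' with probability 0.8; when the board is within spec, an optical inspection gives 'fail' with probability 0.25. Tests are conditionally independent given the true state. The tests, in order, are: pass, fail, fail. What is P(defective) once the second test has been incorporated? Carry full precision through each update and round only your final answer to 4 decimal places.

0.7191

Each posterior becomes the prior for the next update.
After 'pass': P(defective) = 0.2·0.7500 / (0.2·0.7500 + 0.75·0.2500) ≈ 0.4444
After 'fail': P(defective) = 0.8·0.4444 / (0.8·0.4444 + 0.25·0.5556) ≈ 0.7191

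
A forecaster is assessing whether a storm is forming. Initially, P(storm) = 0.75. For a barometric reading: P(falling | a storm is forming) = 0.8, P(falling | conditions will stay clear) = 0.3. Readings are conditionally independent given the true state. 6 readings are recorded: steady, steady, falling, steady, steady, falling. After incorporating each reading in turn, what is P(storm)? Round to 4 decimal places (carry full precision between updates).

Apply Bayes' rule sequentially, carrying P(storm) forward.
After 'steady': P(storm) = 0.2·0.7500 / (0.2·0.7500 + 0.7·0.2500) ≈ 0.4615
After 'steady': P(storm) = 0.2·0.4615 / (0.2·0.4615 + 0.7·0.5385) ≈ 0.1967
After 'falling': P(storm) = 0.8·0.1967 / (0.8·0.1967 + 0.3·0.8033) ≈ 0.3951
After 'steady': P(storm) = 0.2·0.3951 / (0.2·0.3951 + 0.7·0.6049) ≈ 0.1572
After 'steady': P(storm) = 0.2·0.1572 / (0.2·0.1572 + 0.7·0.8428) ≈ 0.0506
After 'falling': P(storm) = 0.8·0.0506 / (0.8·0.0506 + 0.3·0.9494) ≈ 0.1245

0.1245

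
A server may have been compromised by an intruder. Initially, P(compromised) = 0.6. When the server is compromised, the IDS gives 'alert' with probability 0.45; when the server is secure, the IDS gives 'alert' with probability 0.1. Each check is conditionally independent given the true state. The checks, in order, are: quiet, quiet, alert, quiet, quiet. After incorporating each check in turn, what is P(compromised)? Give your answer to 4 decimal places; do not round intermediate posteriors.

After 'quiet': P(compromised) = 0.55·0.6000 / (0.55·0.6000 + 0.9·0.4000) ≈ 0.4783
After 'quiet': P(compromised) = 0.55·0.4783 / (0.55·0.4783 + 0.9·0.5217) ≈ 0.3591
After 'alert': P(compromised) = 0.45·0.3591 / (0.45·0.3591 + 0.1·0.6409) ≈ 0.7160
After 'quiet': P(compromised) = 0.55·0.7160 / (0.55·0.7160 + 0.9·0.2840) ≈ 0.6064
After 'quiet': P(compromised) = 0.55·0.6064 / (0.55·0.6064 + 0.9·0.3936) ≈ 0.4849

0.4849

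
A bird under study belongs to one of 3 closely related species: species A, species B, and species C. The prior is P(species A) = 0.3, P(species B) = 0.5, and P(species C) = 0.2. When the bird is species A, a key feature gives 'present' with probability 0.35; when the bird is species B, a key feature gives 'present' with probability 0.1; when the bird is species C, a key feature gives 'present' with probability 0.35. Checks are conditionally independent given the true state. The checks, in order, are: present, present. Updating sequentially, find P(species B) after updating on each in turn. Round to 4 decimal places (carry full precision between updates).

0.0755

After 'present': normaliser = 0.35·0.3000 + 0.1·0.5000 + 0.35·0.2000; P(species A) ≈ 0.4667, P(species B) ≈ 0.2222, P(species C) ≈ 0.3111
After 'present': normaliser = 0.35·0.4667 + 0.1·0.2222 + 0.35·0.3111; P(species A) ≈ 0.5547, P(species B) ≈ 0.0755, P(species C) ≈ 0.3698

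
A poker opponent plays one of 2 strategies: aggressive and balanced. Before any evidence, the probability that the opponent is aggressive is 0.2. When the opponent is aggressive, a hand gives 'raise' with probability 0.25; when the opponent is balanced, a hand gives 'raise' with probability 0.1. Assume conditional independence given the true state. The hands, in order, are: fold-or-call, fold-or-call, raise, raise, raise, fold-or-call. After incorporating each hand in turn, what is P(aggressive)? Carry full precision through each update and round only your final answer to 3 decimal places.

Each posterior becomes the prior for the next update.
After 'fold-or-call': P(aggressive) = 0.75·0.2000 / (0.75·0.2000 + 0.9·0.8000) ≈ 0.1724
After 'fold-or-call': P(aggressive) = 0.75·0.1724 / (0.75·0.1724 + 0.9·0.8276) ≈ 0.1479
After 'raise': P(aggressive) = 0.25·0.1479 / (0.25·0.1479 + 0.1·0.8521) ≈ 0.3027
After 'raise': P(aggressive) = 0.25·0.3027 / (0.25·0.3027 + 0.1·0.6973) ≈ 0.5204
After 'raise': P(aggressive) = 0.25·0.5204 / (0.25·0.5204 + 0.1·0.4796) ≈ 0.7307
After 'fold-or-call': P(aggressive) = 0.75·0.7307 / (0.75·0.7307 + 0.9·0.2693) ≈ 0.6933

0.693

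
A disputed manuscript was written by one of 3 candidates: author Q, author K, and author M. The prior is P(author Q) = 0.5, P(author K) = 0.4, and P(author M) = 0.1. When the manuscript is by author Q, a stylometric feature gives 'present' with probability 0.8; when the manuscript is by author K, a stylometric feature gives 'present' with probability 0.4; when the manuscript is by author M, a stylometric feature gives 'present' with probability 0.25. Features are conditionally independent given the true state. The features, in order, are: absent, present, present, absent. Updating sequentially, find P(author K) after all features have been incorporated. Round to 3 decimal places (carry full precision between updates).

After 'absent': normaliser = 0.2·0.5000 + 0.6·0.4000 + 0.75·0.1000; P(author Q) ≈ 0.2410, P(author K) ≈ 0.5783, P(author M) ≈ 0.1807
After 'present': normaliser = 0.8·0.2410 + 0.4·0.5783 + 0.25·0.1807; P(author Q) ≈ 0.4108, P(author K) ≈ 0.4929, P(author M) ≈ 0.0963
After 'present': normaliser = 0.8·0.4108 + 0.4·0.4929 + 0.25·0.0963; P(author Q) ≈ 0.5976, P(author K) ≈ 0.3586, P(author M) ≈ 0.0438
After 'absent': normaliser = 0.2·0.5976 + 0.6·0.3586 + 0.75·0.0438; P(author Q) ≈ 0.3252, P(author K) ≈ 0.5854, P(author M) ≈ 0.0893

0.585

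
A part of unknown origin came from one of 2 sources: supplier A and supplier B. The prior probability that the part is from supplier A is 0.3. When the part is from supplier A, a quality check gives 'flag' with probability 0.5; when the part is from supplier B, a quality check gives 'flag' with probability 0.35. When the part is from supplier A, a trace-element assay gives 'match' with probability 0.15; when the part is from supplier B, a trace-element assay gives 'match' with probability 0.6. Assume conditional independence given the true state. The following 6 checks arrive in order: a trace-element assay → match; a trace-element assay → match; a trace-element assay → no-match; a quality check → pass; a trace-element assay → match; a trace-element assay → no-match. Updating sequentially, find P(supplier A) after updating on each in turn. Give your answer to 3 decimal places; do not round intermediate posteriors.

0.023

After a trace-element assay='match': P(supplier A) = 0.15·0.3000 / (0.15·0.3000 + 0.6·0.7000) ≈ 0.0968
After a trace-element assay='match': P(supplier A) = 0.15·0.0968 / (0.15·0.0968 + 0.6·0.9032) ≈ 0.0261
After a trace-element assay='no-match': P(supplier A) = 0.85·0.0261 / (0.85·0.0261 + 0.4·0.9739) ≈ 0.0539
After a quality check='pass': P(supplier A) = 0.5·0.0539 / (0.5·0.0539 + 0.65·0.9461) ≈ 0.0419
After a trace-element assay='match': P(supplier A) = 0.15·0.0419 / (0.15·0.0419 + 0.6·0.9581) ≈ 0.0108
After a trace-element assay='no-match': P(supplier A) = 0.85·0.0108 / (0.85·0.0108 + 0.4·0.9892) ≈ 0.0227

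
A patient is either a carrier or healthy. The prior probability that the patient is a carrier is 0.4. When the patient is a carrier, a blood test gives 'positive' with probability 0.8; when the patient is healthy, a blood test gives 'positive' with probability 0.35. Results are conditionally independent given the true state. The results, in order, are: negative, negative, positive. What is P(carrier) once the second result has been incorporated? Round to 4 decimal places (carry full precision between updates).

After 'negative': P(carrier) = 0.2·0.4000 / (0.2·0.4000 + 0.65·0.6000) ≈ 0.1702
After 'negative': P(carrier) = 0.2·0.1702 / (0.2·0.1702 + 0.65·0.8298) ≈ 0.0594

0.0594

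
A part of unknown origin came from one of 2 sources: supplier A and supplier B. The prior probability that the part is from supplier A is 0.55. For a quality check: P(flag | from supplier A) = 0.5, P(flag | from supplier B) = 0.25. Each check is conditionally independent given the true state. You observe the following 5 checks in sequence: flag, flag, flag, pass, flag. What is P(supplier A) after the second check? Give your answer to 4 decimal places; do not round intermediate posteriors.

After 'flag': P(supplier A) = 0.5·0.5500 / (0.5·0.5500 + 0.25·0.4500) ≈ 0.7097
After 'flag': P(supplier A) = 0.5·0.7097 / (0.5·0.7097 + 0.25·0.2903) ≈ 0.8302

0.8302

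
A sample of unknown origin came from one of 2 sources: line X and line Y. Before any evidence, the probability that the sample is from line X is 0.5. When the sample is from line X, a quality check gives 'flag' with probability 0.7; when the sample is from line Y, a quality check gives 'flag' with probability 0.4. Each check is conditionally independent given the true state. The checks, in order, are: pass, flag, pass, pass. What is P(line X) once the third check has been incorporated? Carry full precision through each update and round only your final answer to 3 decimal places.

Apply Bayes' rule sequentially, carrying P(line X) forward.
After 'pass': P(line X) = 0.3·0.5000 / (0.3·0.5000 + 0.6·0.5000) ≈ 0.3333
After 'flag': P(line X) = 0.7·0.3333 / (0.7·0.3333 + 0.4·0.6667) ≈ 0.4667
After 'pass': P(line X) = 0.3·0.4667 / (0.3·0.4667 + 0.6·0.5333) ≈ 0.3043

0.304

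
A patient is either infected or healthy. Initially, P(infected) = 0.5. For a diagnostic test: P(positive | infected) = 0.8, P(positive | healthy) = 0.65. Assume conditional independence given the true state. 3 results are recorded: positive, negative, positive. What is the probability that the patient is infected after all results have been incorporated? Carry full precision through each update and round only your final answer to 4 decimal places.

After 'positive': P(infected) = 0.8·0.5000 / (0.8·0.5000 + 0.65·0.5000) ≈ 0.5517
After 'negative': P(infected) = 0.2·0.5517 / (0.2·0.5517 + 0.35·0.4483) ≈ 0.4129
After 'positive': P(infected) = 0.8·0.4129 / (0.8·0.4129 + 0.65·0.5871) ≈ 0.4640

0.4640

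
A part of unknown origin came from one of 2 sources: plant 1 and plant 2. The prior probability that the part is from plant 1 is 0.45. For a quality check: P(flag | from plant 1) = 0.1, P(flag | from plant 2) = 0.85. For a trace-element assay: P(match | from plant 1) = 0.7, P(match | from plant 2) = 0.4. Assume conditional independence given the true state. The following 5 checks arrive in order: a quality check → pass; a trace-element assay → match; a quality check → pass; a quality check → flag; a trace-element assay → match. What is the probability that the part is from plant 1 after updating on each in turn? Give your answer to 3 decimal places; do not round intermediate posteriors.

Apply Bayes' rule sequentially, carrying P(plant 1) forward.
After a quality check='pass': P(plant 1) = 0.9·0.4500 / (0.9·0.4500 + 0.15·0.5500) ≈ 0.8308
After a trace-element assay='match': P(plant 1) = 0.7·0.8308 / (0.7·0.8308 + 0.4·0.1692) ≈ 0.8957
After a quality check='pass': P(plant 1) = 0.9·0.8957 / (0.9·0.8957 + 0.15·0.1043) ≈ 0.9810
After a quality check='flag': P(plant 1) = 0.1·0.9810 / (0.1·0.9810 + 0.85·0.0190) ≈ 0.8584
After a trace-element assay='match': P(plant 1) = 0.7·0.8584 / (0.7·0.8584 + 0.4·0.1416) ≈ 0.9139

0.914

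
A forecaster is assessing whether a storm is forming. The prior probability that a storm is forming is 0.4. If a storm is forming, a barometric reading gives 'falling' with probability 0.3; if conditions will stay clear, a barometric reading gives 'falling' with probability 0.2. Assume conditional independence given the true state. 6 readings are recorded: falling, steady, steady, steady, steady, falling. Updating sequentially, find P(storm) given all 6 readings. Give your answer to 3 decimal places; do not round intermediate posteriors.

0.468

After 'falling': P(storm) = 0.3·0.4000 / (0.3·0.4000 + 0.2·0.6000) ≈ 0.5000
After 'steady': P(storm) = 0.7·0.5000 / (0.7·0.5000 + 0.8·0.5000) ≈ 0.4667
After 'steady': P(storm) = 0.7·0.4667 / (0.7·0.4667 + 0.8·0.5333) ≈ 0.4336
After 'steady': P(storm) = 0.7·0.4336 / (0.7·0.4336 + 0.8·0.5664) ≈ 0.4012
After 'steady': P(storm) = 0.7·0.4012 / (0.7·0.4012 + 0.8·0.5988) ≈ 0.3696
After 'falling': P(storm) = 0.3·0.3696 / (0.3·0.3696 + 0.2·0.6304) ≈ 0.4679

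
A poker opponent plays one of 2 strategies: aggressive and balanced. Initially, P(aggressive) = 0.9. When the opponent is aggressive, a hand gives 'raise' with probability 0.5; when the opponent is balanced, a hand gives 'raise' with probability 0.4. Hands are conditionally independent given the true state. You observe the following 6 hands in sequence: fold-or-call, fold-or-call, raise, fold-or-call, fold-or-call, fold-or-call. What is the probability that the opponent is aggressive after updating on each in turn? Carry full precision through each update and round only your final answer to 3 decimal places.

After 'fold-or-call': P(aggressive) = 0.5·0.9000 / (0.5·0.9000 + 0.6·0.1000) ≈ 0.8824
After 'fold-or-call': P(aggressive) = 0.5·0.8824 / (0.5·0.8824 + 0.6·0.1176) ≈ 0.8621
After 'raise': P(aggressive) = 0.5·0.8621 / (0.5·0.8621 + 0.4·0.1379) ≈ 0.8865
After 'fold-or-call': P(aggressive) = 0.5·0.8865 / (0.5·0.8865 + 0.6·0.1135) ≈ 0.8669
After 'fold-or-call': P(aggressive) = 0.5·0.8669 / (0.5·0.8669 + 0.6·0.1331) ≈ 0.8444
After 'fold-or-call': P(aggressive) = 0.5·0.8444 / (0.5·0.8444 + 0.6·0.1556) ≈ 0.8189

0.819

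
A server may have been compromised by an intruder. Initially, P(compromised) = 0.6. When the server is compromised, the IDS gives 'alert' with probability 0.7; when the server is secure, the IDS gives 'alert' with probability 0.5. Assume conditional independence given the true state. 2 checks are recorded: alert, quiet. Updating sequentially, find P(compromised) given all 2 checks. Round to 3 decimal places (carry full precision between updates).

After 'alert': P(compromised) = 0.7·0.6000 / (0.7·0.6000 + 0.5·0.4000) ≈ 0.6774
After 'quiet': P(compromised) = 0.3·0.6774 / (0.3·0.6774 + 0.5·0.3226) ≈ 0.5575

0.558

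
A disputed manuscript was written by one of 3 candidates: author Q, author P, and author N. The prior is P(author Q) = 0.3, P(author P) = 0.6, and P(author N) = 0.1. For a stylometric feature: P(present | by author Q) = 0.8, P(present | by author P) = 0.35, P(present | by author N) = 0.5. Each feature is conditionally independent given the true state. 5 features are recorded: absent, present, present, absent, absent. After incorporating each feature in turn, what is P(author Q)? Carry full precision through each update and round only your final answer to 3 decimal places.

0.062

After 'absent': normaliser = 0.2·0.3000 + 0.65·0.6000 + 0.5·0.1000; P(author Q) ≈ 0.1200, P(author P) ≈ 0.7800, P(author N) ≈ 0.1000
After 'present': normaliser = 0.8·0.1200 + 0.35·0.7800 + 0.5·0.1000; P(author Q) ≈ 0.2291, P(author P) ≈ 0.6516, P(author N) ≈ 0.1193
After 'present': normaliser = 0.8·0.2291 + 0.35·0.6516 + 0.5·0.1193; P(author Q) ≈ 0.3892, P(author P) ≈ 0.4842, P(author N) ≈ 0.1267
After 'absent': normaliser = 0.2·0.3892 + 0.65·0.4842 + 0.5·0.1267; P(author Q) ≈ 0.1707, P(author P) ≈ 0.6903, P(author N) ≈ 0.1389
After 'absent': normaliser = 0.2·0.1707 + 0.65·0.6903 + 0.5·0.1389; P(author Q) ≈ 0.0618, P(author P) ≈ 0.8124, P(author N) ≈ 0.1258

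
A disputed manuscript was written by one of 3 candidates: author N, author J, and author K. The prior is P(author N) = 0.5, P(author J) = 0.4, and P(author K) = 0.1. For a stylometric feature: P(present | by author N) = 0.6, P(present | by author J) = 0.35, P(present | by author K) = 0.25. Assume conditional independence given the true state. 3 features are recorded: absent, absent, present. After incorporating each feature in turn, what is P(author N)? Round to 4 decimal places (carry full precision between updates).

0.3960

Apply Bayes' rule sequentially, carrying P(author N) forward.
After 'absent': normaliser = 0.4·0.5000 + 0.65·0.4000 + 0.75·0.1000; P(author N) ≈ 0.3738, P(author J) ≈ 0.4860, P(author K) ≈ 0.1402
After 'absent': normaliser = 0.4·0.3738 + 0.65·0.4860 + 0.75·0.1402; P(author N) ≈ 0.2621, P(author J) ≈ 0.5536, P(author K) ≈ 0.1843
After 'present': normaliser = 0.6·0.2621 + 0.35·0.5536 + 0.25·0.1843; P(author N) ≈ 0.3960, P(author J) ≈ 0.4880, P(author K) ≈ 0.1160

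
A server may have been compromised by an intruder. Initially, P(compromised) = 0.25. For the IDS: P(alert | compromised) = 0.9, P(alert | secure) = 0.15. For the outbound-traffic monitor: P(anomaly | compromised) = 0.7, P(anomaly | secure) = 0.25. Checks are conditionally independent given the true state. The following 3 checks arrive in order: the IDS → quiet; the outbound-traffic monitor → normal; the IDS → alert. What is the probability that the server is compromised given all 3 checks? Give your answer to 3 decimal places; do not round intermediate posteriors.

Each posterior becomes the prior for the next update.
After the IDS='quiet': P(compromised) = 0.1·0.2500 / (0.1·0.2500 + 0.85·0.7500) ≈ 0.0377
After the outbound-traffic monitor='normal': P(compromised) = 0.3·0.0377 / (0.3·0.0377 + 0.75·0.9623) ≈ 0.0154
After the IDS='alert': P(compromised) = 0.9·0.0154 / (0.9·0.0154 + 0.15·0.9846) ≈ 0.0860

0.086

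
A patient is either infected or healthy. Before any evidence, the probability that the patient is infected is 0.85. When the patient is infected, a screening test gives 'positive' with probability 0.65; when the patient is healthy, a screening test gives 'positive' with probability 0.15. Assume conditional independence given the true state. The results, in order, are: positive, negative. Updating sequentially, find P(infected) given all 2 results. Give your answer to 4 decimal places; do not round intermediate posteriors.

After 'positive': P(infected) = 0.65·0.8500 / (0.65·0.8500 + 0.15·0.1500) ≈ 0.9609
After 'negative': P(infected) = 0.35·0.9609 / (0.35·0.9609 + 0.85·0.0391) ≈ 0.9100

0.9100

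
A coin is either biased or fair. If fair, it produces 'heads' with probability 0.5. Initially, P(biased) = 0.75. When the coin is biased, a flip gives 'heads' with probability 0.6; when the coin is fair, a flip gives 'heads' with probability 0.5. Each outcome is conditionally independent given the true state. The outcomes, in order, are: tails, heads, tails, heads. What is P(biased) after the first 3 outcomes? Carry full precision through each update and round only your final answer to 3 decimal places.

0.697

After 'tails': P(biased) = 0.4·0.7500 / (0.4·0.7500 + 0.5·0.2500) ≈ 0.7059
After 'heads': P(biased) = 0.6·0.7059 / (0.6·0.7059 + 0.5·0.2941) ≈ 0.7423
After 'tails': P(biased) = 0.4·0.7423 / (0.4·0.7423 + 0.5·0.2577) ≈ 0.6973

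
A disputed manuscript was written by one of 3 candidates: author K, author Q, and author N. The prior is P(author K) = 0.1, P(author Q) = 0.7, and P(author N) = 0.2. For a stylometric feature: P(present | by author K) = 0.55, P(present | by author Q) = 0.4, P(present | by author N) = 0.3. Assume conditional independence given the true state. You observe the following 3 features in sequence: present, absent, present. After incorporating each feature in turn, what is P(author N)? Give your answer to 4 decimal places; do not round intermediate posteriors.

0.1349

After 'present': normaliser = 0.55·0.1000 + 0.4·0.7000 + 0.3·0.2000; P(author K) ≈ 0.1392, P(author Q) ≈ 0.7089, P(author N) ≈ 0.1519
After 'absent': normaliser = 0.45·0.1392 + 0.6·0.7089 + 0.7·0.1519; P(author K) ≈ 0.1054, P(author Q) ≈ 0.7157, P(author N) ≈ 0.1789
After 'present': normaliser = 0.55·0.1054 + 0.4·0.7157 + 0.3·0.1789; P(author K) ≈ 0.1457, P(author Q) ≈ 0.7194, P(author N) ≈ 0.1349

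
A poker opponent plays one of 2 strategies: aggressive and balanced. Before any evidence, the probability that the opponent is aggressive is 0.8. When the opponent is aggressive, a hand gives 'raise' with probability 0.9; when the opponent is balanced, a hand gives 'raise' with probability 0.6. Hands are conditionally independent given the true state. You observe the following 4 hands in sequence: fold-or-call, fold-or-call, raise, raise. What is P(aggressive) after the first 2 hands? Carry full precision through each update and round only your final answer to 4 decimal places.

0.2000

After 'fold-or-call': P(aggressive) = 0.1·0.8000 / (0.1·0.8000 + 0.4·0.2000) ≈ 0.5000
After 'fold-or-call': P(aggressive) = 0.1·0.5000 / (0.1·0.5000 + 0.4·0.5000) ≈ 0.2000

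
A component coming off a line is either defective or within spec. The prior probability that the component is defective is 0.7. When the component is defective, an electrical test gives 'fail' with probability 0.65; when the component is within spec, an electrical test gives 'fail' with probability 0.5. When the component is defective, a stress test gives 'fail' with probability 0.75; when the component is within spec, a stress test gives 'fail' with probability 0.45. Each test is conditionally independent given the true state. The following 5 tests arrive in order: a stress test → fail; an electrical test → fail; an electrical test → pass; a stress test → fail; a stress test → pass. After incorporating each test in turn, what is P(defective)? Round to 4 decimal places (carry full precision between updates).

Each posterior becomes the prior for the next update.
After a stress test='fail': P(defective) = 0.75·0.7000 / (0.75·0.7000 + 0.45·0.3000) ≈ 0.7955
After an electrical test='fail': P(defective) = 0.65·0.7955 / (0.65·0.7955 + 0.5·0.2045) ≈ 0.8349
After an electrical test='pass': P(defective) = 0.35·0.8349 / (0.35·0.8349 + 0.5·0.1651) ≈ 0.7797
After a stress test='fail': P(defective) = 0.75·0.7797 / (0.75·0.7797 + 0.45·0.2203) ≈ 0.8550
After a stress test='pass': P(defective) = 0.25·0.8550 / (0.25·0.8550 + 0.55·0.1450) ≈ 0.7283

0.7283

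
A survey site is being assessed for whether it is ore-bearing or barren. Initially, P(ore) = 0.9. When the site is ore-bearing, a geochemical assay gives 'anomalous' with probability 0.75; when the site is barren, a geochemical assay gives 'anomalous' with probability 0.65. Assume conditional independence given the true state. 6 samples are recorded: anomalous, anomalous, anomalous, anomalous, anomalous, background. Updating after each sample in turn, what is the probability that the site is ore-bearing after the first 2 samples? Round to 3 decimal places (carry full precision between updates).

0.923

Each posterior becomes the prior for the next update.
After 'anomalous': P(ore) = 0.75·0.9000 / (0.75·0.9000 + 0.65·0.1000) ≈ 0.9122
After 'anomalous': P(ore) = 0.75·0.9122 / (0.75·0.9122 + 0.65·0.0878) ≈ 0.9230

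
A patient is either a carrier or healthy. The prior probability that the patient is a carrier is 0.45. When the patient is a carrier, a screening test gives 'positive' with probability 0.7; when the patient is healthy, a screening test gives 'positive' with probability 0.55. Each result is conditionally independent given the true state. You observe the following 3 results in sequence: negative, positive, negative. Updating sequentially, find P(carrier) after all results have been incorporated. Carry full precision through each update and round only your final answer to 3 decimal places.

0.316

After 'negative': P(carrier) = 0.3·0.4500 / (0.3·0.4500 + 0.45·0.5500) ≈ 0.3529
After 'positive': P(carrier) = 0.7·0.3529 / (0.7·0.3529 + 0.55·0.6471) ≈ 0.4098
After 'negative': P(carrier) = 0.3·0.4098 / (0.3·0.4098 + 0.45·0.5902) ≈ 0.3164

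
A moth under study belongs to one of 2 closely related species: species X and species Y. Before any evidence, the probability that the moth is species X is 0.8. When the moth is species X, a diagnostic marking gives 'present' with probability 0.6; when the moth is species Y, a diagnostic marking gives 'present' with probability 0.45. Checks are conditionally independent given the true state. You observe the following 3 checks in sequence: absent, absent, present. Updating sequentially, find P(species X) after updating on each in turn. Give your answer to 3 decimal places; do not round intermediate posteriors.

0.738

After 'absent': P(species X) = 0.4·0.8000 / (0.4·0.8000 + 0.55·0.2000) ≈ 0.7442
After 'absent': P(species X) = 0.4·0.7442 / (0.4·0.7442 + 0.55·0.2558) ≈ 0.6790
After 'present': P(species X) = 0.6·0.6790 / (0.6·0.6790 + 0.45·0.3210) ≈ 0.7383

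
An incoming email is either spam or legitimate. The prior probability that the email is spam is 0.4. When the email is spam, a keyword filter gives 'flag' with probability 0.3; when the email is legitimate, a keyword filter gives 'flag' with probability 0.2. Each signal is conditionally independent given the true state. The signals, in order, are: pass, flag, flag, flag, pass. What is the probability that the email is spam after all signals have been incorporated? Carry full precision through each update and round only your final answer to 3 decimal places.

Apply Bayes' rule sequentially, carrying P(spam) forward.
After 'pass': P(spam) = 0.7·0.4000 / (0.7·0.4000 + 0.8·0.6000) ≈ 0.3684
After 'flag': P(spam) = 0.3·0.3684 / (0.3·0.3684 + 0.2·0.6316) ≈ 0.4667
After 'flag': P(spam) = 0.3·0.4667 / (0.3·0.4667 + 0.2·0.5333) ≈ 0.5676
After 'flag': P(spam) = 0.3·0.5676 / (0.3·0.5676 + 0.2·0.4324) ≈ 0.6632
After 'pass': P(spam) = 0.7·0.6632 / (0.7·0.6632 + 0.8·0.3368) ≈ 0.6327

0.633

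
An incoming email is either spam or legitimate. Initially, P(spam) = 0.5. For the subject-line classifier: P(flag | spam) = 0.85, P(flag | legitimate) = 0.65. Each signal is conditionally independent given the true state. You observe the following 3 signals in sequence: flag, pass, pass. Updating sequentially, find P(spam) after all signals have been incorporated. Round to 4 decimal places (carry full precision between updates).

0.1937

After 'flag': P(spam) = 0.85·0.5000 / (0.85·0.5000 + 0.65·0.5000) ≈ 0.5667
After 'pass': P(spam) = 0.15·0.5667 / (0.15·0.5667 + 0.35·0.4333) ≈ 0.3592
After 'pass': P(spam) = 0.15·0.3592 / (0.15·0.3592 + 0.35·0.6408) ≈ 0.1937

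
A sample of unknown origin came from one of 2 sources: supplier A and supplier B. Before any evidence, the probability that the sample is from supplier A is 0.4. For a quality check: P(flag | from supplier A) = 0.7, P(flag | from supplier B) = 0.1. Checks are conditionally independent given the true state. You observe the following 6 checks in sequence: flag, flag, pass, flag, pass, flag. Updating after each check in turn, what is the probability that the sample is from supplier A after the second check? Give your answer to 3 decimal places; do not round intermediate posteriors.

0.970

After 'flag': P(supplier A) = 0.7·0.4000 / (0.7·0.4000 + 0.1·0.6000) ≈ 0.8235
After 'flag': P(supplier A) = 0.7·0.8235 / (0.7·0.8235 + 0.1·0.1765) ≈ 0.9703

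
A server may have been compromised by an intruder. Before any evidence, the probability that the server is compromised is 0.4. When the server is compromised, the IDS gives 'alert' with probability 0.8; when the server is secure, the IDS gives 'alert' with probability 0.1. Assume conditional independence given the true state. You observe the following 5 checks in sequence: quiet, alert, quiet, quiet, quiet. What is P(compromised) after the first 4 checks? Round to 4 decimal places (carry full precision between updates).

After 'quiet': P(compromised) = 0.2·0.4000 / (0.2·0.4000 + 0.9·0.6000) ≈ 0.1290
After 'alert': P(compromised) = 0.8·0.1290 / (0.8·0.1290 + 0.1·0.8710) ≈ 0.5424
After 'quiet': P(compromised) = 0.2·0.5424 / (0.2·0.5424 + 0.9·0.4576) ≈ 0.2085
After 'quiet': P(compromised) = 0.2·0.2085 / (0.2·0.2085 + 0.9·0.7915) ≈ 0.0553

0.0553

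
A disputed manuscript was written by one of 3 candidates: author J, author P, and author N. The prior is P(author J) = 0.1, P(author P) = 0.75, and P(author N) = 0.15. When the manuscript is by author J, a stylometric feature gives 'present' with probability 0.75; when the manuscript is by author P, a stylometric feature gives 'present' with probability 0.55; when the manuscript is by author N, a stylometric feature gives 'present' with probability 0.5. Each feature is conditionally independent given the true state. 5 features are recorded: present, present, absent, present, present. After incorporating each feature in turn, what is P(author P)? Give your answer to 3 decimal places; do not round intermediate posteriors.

0.710

After 'present': normaliser = 0.75·0.1000 + 0.55·0.7500 + 0.5·0.1500; P(author J) ≈ 0.1333, P(author P) ≈ 0.7333, P(author N) ≈ 0.1333
After 'present': normaliser = 0.75·0.1333 + 0.55·0.7333 + 0.5·0.1333; P(author J) ≈ 0.1754, P(author P) ≈ 0.7076, P(author N) ≈ 0.1170
After 'absent': normaliser = 0.25·0.1754 + 0.45·0.7076 + 0.5·0.1170; P(author J) ≈ 0.1042, P(author P) ≈ 0.7568, P(author N) ≈ 0.1390
After 'present': normaliser = 0.75·0.1042 + 0.55·0.7568 + 0.5·0.1390; P(author J) ≈ 0.1386, P(author P) ≈ 0.7381, P(author N) ≈ 0.1232
After 'present': normaliser = 0.75·0.1386 + 0.55·0.7381 + 0.5·0.1232; P(author J) ≈ 0.1819, P(author P) ≈ 0.7103, P(author N) ≈ 0.1078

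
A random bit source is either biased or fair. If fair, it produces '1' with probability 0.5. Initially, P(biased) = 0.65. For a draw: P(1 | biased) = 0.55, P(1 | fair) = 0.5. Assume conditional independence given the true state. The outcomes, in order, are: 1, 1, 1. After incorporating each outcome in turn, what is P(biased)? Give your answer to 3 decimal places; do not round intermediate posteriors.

0.712

After '1': P(biased) = 0.55·0.6500 / (0.55·0.6500 + 0.5·0.3500) ≈ 0.6714
After '1': P(biased) = 0.55·0.6714 / (0.55·0.6714 + 0.5·0.3286) ≈ 0.6920
After '1': P(biased) = 0.55·0.6920 / (0.55·0.6920 + 0.5·0.3080) ≈ 0.7120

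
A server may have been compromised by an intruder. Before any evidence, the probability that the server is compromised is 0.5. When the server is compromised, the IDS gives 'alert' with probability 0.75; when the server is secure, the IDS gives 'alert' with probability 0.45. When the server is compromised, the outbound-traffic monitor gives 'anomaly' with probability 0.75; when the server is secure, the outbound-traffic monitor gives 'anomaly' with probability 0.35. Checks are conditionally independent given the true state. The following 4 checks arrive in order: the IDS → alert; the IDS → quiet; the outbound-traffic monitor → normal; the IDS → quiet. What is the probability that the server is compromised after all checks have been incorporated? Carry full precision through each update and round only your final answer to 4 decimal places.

0.1170

After the IDS='alert': P(compromised) = 0.75·0.5000 / (0.75·0.5000 + 0.45·0.5000) ≈ 0.6250
After the IDS='quiet': P(compromised) = 0.25·0.6250 / (0.25·0.6250 + 0.55·0.3750) ≈ 0.4310
After the outbound-traffic monitor='normal': P(compromised) = 0.25·0.4310 / (0.25·0.4310 + 0.65·0.5690) ≈ 0.2256
After the IDS='quiet': P(compromised) = 0.25·0.2256 / (0.25·0.2256 + 0.55·0.7744) ≈ 0.1170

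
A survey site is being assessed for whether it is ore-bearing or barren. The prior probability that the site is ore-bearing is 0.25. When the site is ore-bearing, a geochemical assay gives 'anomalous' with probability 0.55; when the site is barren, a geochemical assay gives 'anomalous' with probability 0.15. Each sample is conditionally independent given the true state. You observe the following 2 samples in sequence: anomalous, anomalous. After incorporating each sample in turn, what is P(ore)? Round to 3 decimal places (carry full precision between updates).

Each posterior becomes the prior for the next update.
After 'anomalous': P(ore) = 0.55·0.2500 / (0.55·0.2500 + 0.15·0.7500) ≈ 0.5500
After 'anomalous': P(ore) = 0.55·0.5500 / (0.55·0.5500 + 0.15·0.4500) ≈ 0.8176

0.818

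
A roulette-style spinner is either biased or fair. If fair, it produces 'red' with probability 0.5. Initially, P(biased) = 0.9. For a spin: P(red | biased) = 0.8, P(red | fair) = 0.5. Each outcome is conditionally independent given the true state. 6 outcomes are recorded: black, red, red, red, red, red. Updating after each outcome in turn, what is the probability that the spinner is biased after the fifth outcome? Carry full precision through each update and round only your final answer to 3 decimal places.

After 'black': P(biased) = 0.2·0.9000 / (0.2·0.9000 + 0.5·0.1000) ≈ 0.7826
After 'red': P(biased) = 0.8·0.7826 / (0.8·0.7826 + 0.5·0.2174) ≈ 0.8521
After 'red': P(biased) = 0.8·0.8521 / (0.8·0.8521 + 0.5·0.1479) ≈ 0.9021
After 'red': P(biased) = 0.8·0.9021 / (0.8·0.9021 + 0.5·0.0979) ≈ 0.9365
After 'red': P(biased) = 0.8·0.9365 / (0.8·0.9365 + 0.5·0.0635) ≈ 0.9593

0.959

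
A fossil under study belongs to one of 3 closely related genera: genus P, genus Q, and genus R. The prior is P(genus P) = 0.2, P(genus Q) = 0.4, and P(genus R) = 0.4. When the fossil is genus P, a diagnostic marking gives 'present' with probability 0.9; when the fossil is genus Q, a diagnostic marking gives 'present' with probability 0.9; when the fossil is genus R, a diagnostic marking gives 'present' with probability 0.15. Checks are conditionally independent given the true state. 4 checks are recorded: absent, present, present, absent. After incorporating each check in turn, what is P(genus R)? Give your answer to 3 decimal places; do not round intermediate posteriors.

0.572

Apply Bayes' rule sequentially, carrying P(genus R) forward.
After 'absent': normaliser = 0.1·0.2000 + 0.1·0.4000 + 0.85·0.4000; P(genus P) ≈ 0.0500, P(genus Q) ≈ 0.1000, P(genus R) ≈ 0.8500
After 'present': normaliser = 0.9·0.0500 + 0.9·0.1000 + 0.15·0.8500; P(genus P) ≈ 0.1714, P(genus Q) ≈ 0.3429, P(genus R) ≈ 0.4857
After 'present': normaliser = 0.9·0.1714 + 0.9·0.3429 + 0.15·0.4857; P(genus P) ≈ 0.2880, P(genus Q) ≈ 0.5760, P(genus R) ≈ 0.1360
After 'absent': normaliser = 0.1·0.2880 + 0.1·0.5760 + 0.85·0.1360; P(genus P) ≈ 0.1426, P(genus Q) ≈ 0.2851, P(genus R) ≈ 0.5723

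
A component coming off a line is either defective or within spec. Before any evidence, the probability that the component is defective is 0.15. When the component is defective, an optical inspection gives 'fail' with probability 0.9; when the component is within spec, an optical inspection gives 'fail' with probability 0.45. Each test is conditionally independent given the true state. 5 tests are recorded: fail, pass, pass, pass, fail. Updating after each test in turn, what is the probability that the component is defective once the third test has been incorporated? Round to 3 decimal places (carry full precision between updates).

After 'fail': P(defective) = 0.9·0.1500 / (0.9·0.1500 + 0.45·0.8500) ≈ 0.2609
After 'pass': P(defective) = 0.1·0.2609 / (0.1·0.2609 + 0.55·0.7391) ≈ 0.0603
After 'pass': P(defective) = 0.1·0.0603 / (0.1·0.0603 + 0.55·0.9397) ≈ 0.0115

0.012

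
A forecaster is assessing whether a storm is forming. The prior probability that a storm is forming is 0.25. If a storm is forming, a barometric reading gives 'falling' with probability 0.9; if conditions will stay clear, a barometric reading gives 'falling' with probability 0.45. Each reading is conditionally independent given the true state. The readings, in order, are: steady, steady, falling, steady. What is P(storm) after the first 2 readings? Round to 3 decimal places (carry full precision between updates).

After 'steady': P(storm) = 0.1·0.2500 / (0.1·0.2500 + 0.55·0.7500) ≈ 0.0571
After 'steady': P(storm) = 0.1·0.0571 / (0.1·0.0571 + 0.55·0.9429) ≈ 0.0109

0.011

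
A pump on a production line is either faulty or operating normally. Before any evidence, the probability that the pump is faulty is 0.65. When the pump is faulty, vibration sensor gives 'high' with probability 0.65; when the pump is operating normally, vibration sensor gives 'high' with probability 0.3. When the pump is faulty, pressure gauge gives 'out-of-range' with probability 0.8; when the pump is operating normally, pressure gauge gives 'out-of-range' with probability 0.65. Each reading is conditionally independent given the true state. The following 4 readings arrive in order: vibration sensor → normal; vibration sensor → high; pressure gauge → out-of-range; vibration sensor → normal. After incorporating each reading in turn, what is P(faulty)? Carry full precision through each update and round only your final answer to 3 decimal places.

0.553

Apply Bayes' rule sequentially, carrying P(faulty) forward.
After vibration sensor='normal': P(faulty) = 0.35·0.6500 / (0.35·0.6500 + 0.7·0.3500) ≈ 0.4815
After vibration sensor='high': P(faulty) = 0.65·0.4815 / (0.65·0.4815 + 0.3·0.5185) ≈ 0.6680
After pressure gauge='out-of-range': P(faulty) = 0.8·0.6680 / (0.8·0.6680 + 0.65·0.3320) ≈ 0.7123
After vibration sensor='normal': P(faulty) = 0.35·0.7123 / (0.35·0.7123 + 0.7·0.2877) ≈ 0.5532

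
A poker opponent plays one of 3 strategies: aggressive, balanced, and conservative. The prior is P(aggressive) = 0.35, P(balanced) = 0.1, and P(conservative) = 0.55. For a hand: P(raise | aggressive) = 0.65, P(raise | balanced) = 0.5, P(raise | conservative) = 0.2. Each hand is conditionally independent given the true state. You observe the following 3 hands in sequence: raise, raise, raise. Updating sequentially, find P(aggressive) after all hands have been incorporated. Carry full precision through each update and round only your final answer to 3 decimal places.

0.850

After 'raise': normaliser = 0.65·0.3500 + 0.5·0.1000 + 0.2·0.5500; P(aggressive) ≈ 0.5871, P(balanced) ≈ 0.1290, P(conservative) ≈ 0.2839
After 'raise': normaliser = 0.65·0.5871 + 0.5·0.1290 + 0.2·0.2839; P(aggressive) ≈ 0.7588, P(balanced) ≈ 0.1283, P(conservative) ≈ 0.1129
After 'raise': normaliser = 0.65·0.7588 + 0.5·0.1283 + 0.2·0.1129; P(aggressive) ≈ 0.8505, P(balanced) ≈ 0.1106, P(conservative) ≈ 0.0389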